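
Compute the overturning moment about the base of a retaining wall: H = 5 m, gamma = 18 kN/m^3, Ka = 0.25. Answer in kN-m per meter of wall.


Pa = 0.5 * Ka * gamma * H^2
= 0.5 * 0.25 * 18 * 5^2
= 56.25 kN/m
Arm = H / 3 = 5 / 3 = 1.6667 m
Mo = Pa * arm = Pa * H / 3 = 56.25 * 5 / 3 = 93.75 kN-m/m

93.75 kN-m/m


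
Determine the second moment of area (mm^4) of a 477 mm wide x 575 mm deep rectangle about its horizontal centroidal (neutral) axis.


I = b * h^3 / 12
= 477 * 575^3 / 12
= 477 * 190109375 / 12
= 7556847656.25 mm^4

7556847656.25 mm^4


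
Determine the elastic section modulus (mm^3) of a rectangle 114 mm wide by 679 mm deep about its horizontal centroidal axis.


S = b * h^2 / 6
= 114 * 679^2 / 6
= 114 * 461041 / 6
= 8759779.0 mm^3

8759779.0 mm^3


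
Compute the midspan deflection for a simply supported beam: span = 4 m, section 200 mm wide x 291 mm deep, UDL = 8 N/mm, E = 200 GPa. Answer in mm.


I = 200 * 291^3 / 12 = 410702850.0 mm^4
L = 4000.0 mm, w = 8 N/mm, E = 200000.0 MPa
delta = 5 * w * L^4 / (384 * E * I)
= 5 * 8 * 4000.0^4 / (384 * 200000.0 * 410702850.0)
= 0.3246 mm

0.3246 mm


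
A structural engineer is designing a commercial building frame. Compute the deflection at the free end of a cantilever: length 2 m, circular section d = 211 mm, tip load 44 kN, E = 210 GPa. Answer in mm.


I = pi * d^4 / 64 = pi * 211^4 / 64 = 97297060.54 mm^4
L = 2000.0 mm, P = 44000.0 N, E = 210000.0 MPa
delta = P * L^3 / (3 * E * I)
= 44000.0 * 2000.0^3 / (3 * 210000.0 * 97297060.54)
= 5.7425 mm

5.7425 mm


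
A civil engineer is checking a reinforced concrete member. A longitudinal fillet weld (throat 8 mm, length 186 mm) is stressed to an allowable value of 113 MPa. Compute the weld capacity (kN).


Strength = throat * length * allowable stress
= 8 * 186 * 113 N
= 168144 N
= 168.14 kN

168.14 kN


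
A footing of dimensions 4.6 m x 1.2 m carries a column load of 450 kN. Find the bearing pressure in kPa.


A = 4.6 * 1.2 = 5.52 m^2
q = P / A = 450 / 5.52
= 81.5217 kPa

81.5217 kPa


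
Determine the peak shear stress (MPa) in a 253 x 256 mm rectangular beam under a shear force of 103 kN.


A = b * h = 253 * 256 = 64768 mm^2
V = 103 kN = 103000.0 N
tau_max = 1.5 * V / A = 1.5 * 103000.0 / 64768
= 2.3854 MPa

2.3854 MPa


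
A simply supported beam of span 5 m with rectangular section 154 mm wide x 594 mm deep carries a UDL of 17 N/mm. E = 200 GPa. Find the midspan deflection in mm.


I = 154 * 594^3 / 12 = 2689668828.0 mm^4
L = 5000.0 mm, w = 17 N/mm, E = 200000.0 MPa
delta = 5 * w * L^4 / (384 * E * I)
= 5 * 17 * 5000.0^4 / (384 * 200000.0 * 2689668828.0)
= 0.2572 mm

0.2572 mm


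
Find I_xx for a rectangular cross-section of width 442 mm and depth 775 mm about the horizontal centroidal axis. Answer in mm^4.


I = b * h^3 / 12
= 442 * 775^3 / 12
= 442 * 465484375 / 12
= 17145341145.83 mm^4

17145341145.83 mm^4


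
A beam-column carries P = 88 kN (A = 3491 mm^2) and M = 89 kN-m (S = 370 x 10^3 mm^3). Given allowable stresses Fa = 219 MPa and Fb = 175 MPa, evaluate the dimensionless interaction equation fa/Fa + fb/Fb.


f_a = P / A = 88000.0 / 3491 = 25.2077 MPa
f_b = M / S = 89000000.0 / 370000.0 = 240.5405 MPa
Ratio = f_a / Fa + f_b / Fb
= 25.2077 / 219 + 240.5405 / 175
= 1.4896 (dimensionless)

1.4896 (dimensionless)


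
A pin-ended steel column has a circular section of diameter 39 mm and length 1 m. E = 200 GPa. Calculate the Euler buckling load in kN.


I = pi * d^4 / 64 = 113560.77 mm^4
L = 1000.0 mm
P_cr = pi^2 * E * I / L^2
= 9.8696 * 200000.0 * 113560.77 / 1000.0^2
= 224159.97 N = 224.16 kN

224.16 kN


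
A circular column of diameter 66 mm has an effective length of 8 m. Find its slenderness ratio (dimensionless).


Radius of gyration r = d / 4 = 66 / 4 = 16.5 mm
L_eff = 8000.0 mm
Slenderness ratio = L / r = 8000.0 / 16.5 = 484.85 (dimensionless)

484.85 (dimensionless)


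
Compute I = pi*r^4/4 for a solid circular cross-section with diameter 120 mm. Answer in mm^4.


r = d / 2 = 120 / 2 = 60.0 mm
I = pi * r^4 / 4 = pi * 60.0^4 / 4
= 10178760.2 mm^4

10178760.2 mm^4


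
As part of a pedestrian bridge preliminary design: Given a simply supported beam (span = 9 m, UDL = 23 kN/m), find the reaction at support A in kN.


Total load = w * L = 23 * 9 = 207 kN
By symmetry, each reaction R = total / 2 = 207 / 2 = 103.5 kN

103.5 kN


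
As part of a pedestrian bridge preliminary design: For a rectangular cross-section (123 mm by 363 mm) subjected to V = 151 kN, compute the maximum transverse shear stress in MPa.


A = b * h = 123 * 363 = 44649 mm^2
V = 151 kN = 151000.0 N
tau_max = 1.5 * V / A = 1.5 * 151000.0 / 44649
= 5.0729 MPa

5.0729 MPa


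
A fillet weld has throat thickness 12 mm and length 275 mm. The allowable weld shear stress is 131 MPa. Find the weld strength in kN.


Strength = throat * length * allowable stress
= 12 * 275 * 131 N
= 432300 N
= 432.3 kN

432.3 kN


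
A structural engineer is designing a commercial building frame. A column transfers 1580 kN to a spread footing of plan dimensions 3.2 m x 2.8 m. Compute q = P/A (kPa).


A = 3.2 * 2.8 = 8.96 m^2
q = P / A = 1580 / 8.96
= 176.3393 kPa

176.3393 kPa


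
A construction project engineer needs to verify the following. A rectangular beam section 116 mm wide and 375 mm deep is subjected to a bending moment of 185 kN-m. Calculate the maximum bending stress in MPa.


I = b * h^3 / 12 = 116 * 375^3 / 12 = 509765625.0 mm^4
y = h / 2 = 375 / 2 = 187.5 mm
M = 185 kN-m = 185000000.0 N-mm
sigma = M * y / I = 185000000.0 * 187.5 / 509765625.0
= 68.05 MPa

68.05 MPa


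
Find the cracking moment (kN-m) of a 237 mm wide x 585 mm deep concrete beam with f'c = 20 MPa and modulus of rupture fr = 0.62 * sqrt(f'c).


fr = 0.62 * sqrt(20) = 0.62 * 4.4721 = 2.7727 MPa
I = 237 * 585^3 / 12 = 3953982093.75 mm^4
y_t = 292.5 mm
M_cr = fr * I / y_t = 2.7727 * 3953982093.75 / 292.5 N-mm
= 37.4814 kN-m

37.4814 kN-m


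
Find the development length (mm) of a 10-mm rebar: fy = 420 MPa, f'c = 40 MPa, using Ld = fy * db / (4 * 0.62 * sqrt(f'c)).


Ld = (fy * db) / (4 * 0.62 * sqrt(f'c))
= (420 * 10) / (4 * 0.62 * sqrt(40))
= 4200 / 15.6849
= 267.77 mm

267.77 mm


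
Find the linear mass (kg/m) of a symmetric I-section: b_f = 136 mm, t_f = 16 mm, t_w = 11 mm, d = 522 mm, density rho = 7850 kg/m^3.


A_flanges = 2 * 136 * 16 = 4352 mm^2
A_web = (522 - 2 * 16) * 11 = 5390 mm^2
A_total = 4352 + 5390 = 9742 mm^2 = 0.009742 m^2
Weight = rho * A = 7850 * 0.009742 = 76.4747 kg/m

76.4747 kg/m


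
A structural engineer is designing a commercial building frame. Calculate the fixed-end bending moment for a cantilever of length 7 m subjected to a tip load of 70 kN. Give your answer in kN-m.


For a cantilever with a point load at the free end:
M_max = P * L = 70 * 7 = 490 kN-m

490 kN-m


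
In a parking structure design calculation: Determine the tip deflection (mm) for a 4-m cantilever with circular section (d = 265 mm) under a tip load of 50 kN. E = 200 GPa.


I = pi * d^4 / 64 = pi * 265^4 / 64 = 242076925.22 mm^4
L = 4000.0 mm, P = 50000.0 N, E = 200000.0 MPa
delta = P * L^3 / (3 * E * I)
= 50000.0 * 4000.0^3 / (3 * 200000.0 * 242076925.22)
= 22.0316 mm

22.0316 mm


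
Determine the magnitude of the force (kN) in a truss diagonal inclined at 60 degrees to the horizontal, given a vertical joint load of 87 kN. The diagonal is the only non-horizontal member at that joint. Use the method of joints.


At the joint, only the diagonal has a vertical component, so vertical equilibrium gives:
F * sin(60) = 87
F = 87 / sin(60)
= 87 / 0.866025
= 100.46 kN

100.46 kN


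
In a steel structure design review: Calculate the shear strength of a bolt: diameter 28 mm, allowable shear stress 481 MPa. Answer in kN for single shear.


A = pi * d^2 / 4 = pi * 28^2 / 4 = 615.7522 mm^2
V = f_v * A / 1000 = 481 * 615.7522 / 1000
= 296.1768 kN

296.1768 kN


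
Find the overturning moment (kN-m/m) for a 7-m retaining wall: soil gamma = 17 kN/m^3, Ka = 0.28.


Pa = 0.5 * Ka * gamma * H^2
= 0.5 * 0.28 * 17 * 7^2
= 116.62 kN/m
Arm = H / 3 = 7 / 3 = 2.3333 m
Mo = Pa * arm = Pa * H / 3 = 116.62 * 7 / 3 = 272.1133 kN-m/m

272.1133 kN-m/m


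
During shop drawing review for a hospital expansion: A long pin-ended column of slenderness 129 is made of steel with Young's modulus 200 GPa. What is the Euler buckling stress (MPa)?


sigma_cr = pi^2 * E / lambda^2
= 9.8696 * 200000.0 / 129^2
= 9.8696 * 200000.0 / 16641
= 118.6179 MPa

118.6179 MPa


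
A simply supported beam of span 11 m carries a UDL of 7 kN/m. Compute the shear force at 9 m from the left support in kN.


R_A = w * L / 2 = 7 * 11 / 2 = 38.5 kN
V(x) = R_A - w * x = 38.5 - 7 * 9
= -24.5 kN

-24.5 kN


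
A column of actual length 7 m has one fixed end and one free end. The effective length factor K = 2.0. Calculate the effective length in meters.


L_eff = K * L
= 2.0 * 7
= 14.0 m

14.0 m


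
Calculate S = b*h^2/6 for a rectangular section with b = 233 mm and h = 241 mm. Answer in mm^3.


S = b * h^2 / 6
= 233 * 241^2 / 6
= 233 * 58081 / 6
= 2255478.83 mm^3

2255478.83 mm^3


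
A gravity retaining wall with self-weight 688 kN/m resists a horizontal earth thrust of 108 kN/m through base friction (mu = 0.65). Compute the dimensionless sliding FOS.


Resisting force = mu * W = 0.65 * 688 = 447.2 kN/m
FOS = Resisting / Driving = 447.2 / 108
= 4.1407 (dimensionless)

4.1407 (dimensionless)


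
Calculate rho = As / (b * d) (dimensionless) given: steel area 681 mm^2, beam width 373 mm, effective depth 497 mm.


rho = As / (b * d)
= 681 / (373 * 497)
= 681 / 185381
= 0.003674 (dimensionless)

0.003674 (dimensionless)


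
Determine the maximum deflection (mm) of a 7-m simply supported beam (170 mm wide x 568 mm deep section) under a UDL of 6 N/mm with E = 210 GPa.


I = 170 * 568^3 / 12 = 2596047786.67 mm^4
L = 7000.0 mm, w = 6 N/mm, E = 210000.0 MPa
delta = 5 * w * L^4 / (384 * E * I)
= 5 * 6 * 7000.0^4 / (384 * 210000.0 * 2596047786.67)
= 0.3441 mm

0.3441 mm


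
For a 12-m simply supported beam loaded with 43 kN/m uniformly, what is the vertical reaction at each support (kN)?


Total load = w * L = 43 * 12 = 516 kN
By symmetry, each reaction R = total / 2 = 516 / 2 = 258.0 kN

258.0 kN


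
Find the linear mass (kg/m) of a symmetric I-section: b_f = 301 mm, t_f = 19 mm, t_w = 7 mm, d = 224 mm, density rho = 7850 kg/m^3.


A_flanges = 2 * 301 * 19 = 11438 mm^2
A_web = (224 - 2 * 19) * 7 = 1302 mm^2
A_total = 11438 + 1302 = 12740 mm^2 = 0.012740 m^2
Weight = rho * A = 7850 * 0.012740 = 100.009 kg/m

100.009 kg/m


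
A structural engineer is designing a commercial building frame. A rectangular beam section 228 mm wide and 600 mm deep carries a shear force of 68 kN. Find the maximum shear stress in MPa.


A = b * h = 228 * 600 = 136800 mm^2
V = 68 kN = 68000.0 N
tau_max = 1.5 * V / A = 1.5 * 68000.0 / 136800
= 0.7456 MPa

0.7456 MPa


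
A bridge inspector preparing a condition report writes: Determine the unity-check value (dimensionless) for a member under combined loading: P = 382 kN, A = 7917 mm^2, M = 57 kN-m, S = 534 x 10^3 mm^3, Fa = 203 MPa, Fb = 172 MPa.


f_a = P / A = 382000.0 / 7917 = 48.2506 MPa
f_b = M / S = 57000000.0 / 534000.0 = 106.7416 MPa
Ratio = f_a / Fa + f_b / Fb
= 48.2506 / 203 + 106.7416 / 172
= 0.8583 (dimensionless)

0.8583 (dimensionless)


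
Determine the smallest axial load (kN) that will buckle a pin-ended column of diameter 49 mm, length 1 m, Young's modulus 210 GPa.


I = pi * d^4 / 64 = 282979.01 mm^4
L = 1000.0 mm
P_cr = pi^2 * E * I / L^2
= 9.8696 * 210000.0 * 282979.01 / 1000.0^2
= 586507.08 N = 586.5071 kN

586.5071 kN


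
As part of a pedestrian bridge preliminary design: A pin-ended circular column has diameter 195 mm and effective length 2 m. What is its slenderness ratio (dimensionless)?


Radius of gyration r = d / 4 = 195 / 4 = 48.75 mm
L_eff = 2000.0 mm
Slenderness ratio = L / r = 2000.0 / 48.75 = 41.03 (dimensionless)

41.03 (dimensionless)


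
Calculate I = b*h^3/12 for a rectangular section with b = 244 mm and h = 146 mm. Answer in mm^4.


I = b * h^3 / 12
= 244 * 146^3 / 12
= 244 * 3112136 / 12
= 63280098.67 mm^4

63280098.67 mm^4


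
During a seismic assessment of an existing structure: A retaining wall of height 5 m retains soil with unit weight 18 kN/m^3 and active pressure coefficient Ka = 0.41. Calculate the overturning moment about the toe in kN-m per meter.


Pa = 0.5 * Ka * gamma * H^2
= 0.5 * 0.41 * 18 * 5^2
= 92.25 kN/m
Arm = H / 3 = 5 / 3 = 1.6667 m
Mo = Pa * arm = Pa * H / 3 = 92.25 * 5 / 3 = 153.75 kN-m/m

153.75 kN-m/m


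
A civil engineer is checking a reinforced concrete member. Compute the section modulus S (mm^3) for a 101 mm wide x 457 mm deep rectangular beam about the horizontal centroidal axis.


S = b * h^2 / 6
= 101 * 457^2 / 6
= 101 * 208849 / 6
= 3515624.83 mm^3

3515624.83 mm^3


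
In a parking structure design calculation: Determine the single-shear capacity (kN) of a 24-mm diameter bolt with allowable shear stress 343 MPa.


A = pi * d^2 / 4 = pi * 24^2 / 4 = 452.3893 mm^2
V = f_v * A / 1000 = 343 * 452.3893 / 1000
= 155.1695 kN

155.1695 kN


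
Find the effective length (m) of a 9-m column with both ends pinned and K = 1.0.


L_eff = K * L
= 1.0 * 9
= 9.0 m

9.0 m


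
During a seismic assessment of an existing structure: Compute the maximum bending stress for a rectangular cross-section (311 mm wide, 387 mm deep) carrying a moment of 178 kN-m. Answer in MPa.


I = b * h^3 / 12 = 311 * 387^3 / 12 = 1502145627.75 mm^4
y = h / 2 = 387 / 2 = 193.5 mm
M = 178 kN-m = 178000000.0 N-mm
sigma = M * y / I = 178000000.0 * 193.5 / 1502145627.75
= 22.93 MPa

22.93 MPa


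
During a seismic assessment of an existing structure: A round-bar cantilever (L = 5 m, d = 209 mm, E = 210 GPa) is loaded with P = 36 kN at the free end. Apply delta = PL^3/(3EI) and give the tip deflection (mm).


I = pi * d^4 / 64 = pi * 209^4 / 64 = 93660191.87 mm^4
L = 5000.0 mm, P = 36000.0 N, E = 210000.0 MPa
delta = P * L^3 / (3 * E * I)
= 36000.0 * 5000.0^3 / (3 * 210000.0 * 93660191.87)
= 76.2635 mm

76.2635 mm


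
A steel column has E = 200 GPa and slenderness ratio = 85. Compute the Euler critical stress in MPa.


sigma_cr = pi^2 * E / lambda^2
= 9.8696 * 200000.0 / 85^2
= 9.8696 * 200000.0 / 7225
= 273.207 MPa

273.207 MPa


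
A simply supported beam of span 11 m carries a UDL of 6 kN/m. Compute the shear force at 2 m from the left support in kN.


R_A = w * L / 2 = 6 * 11 / 2 = 33.0 kN
V(x) = R_A - w * x = 33.0 - 6 * 2
= 21.0 kN

21.0 kN


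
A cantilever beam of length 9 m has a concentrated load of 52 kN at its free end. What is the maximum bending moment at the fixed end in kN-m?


For a cantilever with a point load at the free end:
M_max = P * L = 52 * 9 = 468 kN-m

468 kN-m


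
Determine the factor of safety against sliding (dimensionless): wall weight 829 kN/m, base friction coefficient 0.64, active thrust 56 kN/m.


Resisting force = mu * W = 0.64 * 829 = 530.56 kN/m
FOS = Resisting / Driving = 530.56 / 56
= 9.4743 (dimensionless)

9.4743 (dimensionless)


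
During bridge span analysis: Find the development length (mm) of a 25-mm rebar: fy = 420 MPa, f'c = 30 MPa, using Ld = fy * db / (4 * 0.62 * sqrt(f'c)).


Ld = (fy * db) / (4 * 0.62 * sqrt(f'c))
= (420 * 25) / (4 * 0.62 * sqrt(30))
= 10500 / 13.5835
= 773.0 mm

773.0 mm


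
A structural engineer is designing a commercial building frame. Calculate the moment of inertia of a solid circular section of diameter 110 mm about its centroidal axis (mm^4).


r = d / 2 = 110 / 2 = 55.0 mm
I = pi * r^4 / 4 = pi * 55.0^4 / 4
= 7186884.07 mm^4

7186884.07 mm^4


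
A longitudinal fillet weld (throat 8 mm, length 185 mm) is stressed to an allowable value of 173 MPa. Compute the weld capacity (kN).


Strength = throat * length * allowable stress
= 8 * 185 * 173 N
= 256040 N
= 256.04 kN

256.04 kN


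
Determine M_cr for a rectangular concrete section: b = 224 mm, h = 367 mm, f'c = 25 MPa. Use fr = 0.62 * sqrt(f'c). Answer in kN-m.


fr = 0.62 * sqrt(25) = 0.62 * 5.0 = 3.1 MPa
I = 224 * 367^3 / 12 = 922709442.67 mm^4
y_t = 183.5 mm
M_cr = fr * I / y_t = 3.1 * 922709442.67 / 183.5 N-mm
= 15.588 kN-m

15.588 kN-m


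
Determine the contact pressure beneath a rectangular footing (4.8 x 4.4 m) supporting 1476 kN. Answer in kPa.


A = 4.8 * 4.4 = 21.12 m^2
q = P / A = 1476 / 21.12
= 69.8864 kPa

69.8864 kPa


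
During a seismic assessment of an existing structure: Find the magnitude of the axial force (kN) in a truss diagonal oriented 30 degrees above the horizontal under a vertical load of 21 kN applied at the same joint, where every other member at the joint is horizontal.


At the joint, only the diagonal has a vertical component, so vertical equilibrium gives:
F * sin(30) = 21
F = 21 / sin(30)
= 21 / 0.5
= 42.0 kN

42.0 kN


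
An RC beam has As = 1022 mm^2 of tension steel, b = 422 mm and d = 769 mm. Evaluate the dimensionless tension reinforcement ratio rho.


rho = As / (b * d)
= 1022 / (422 * 769)
= 1022 / 324518
= 0.003149 (dimensionless)

0.003149 (dimensionless)


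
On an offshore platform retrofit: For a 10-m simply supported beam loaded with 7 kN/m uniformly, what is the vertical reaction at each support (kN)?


Total load = w * L = 7 * 10 = 70 kN
By symmetry, each reaction R = total / 2 = 70 / 2 = 35.0 kN

35.0 kN


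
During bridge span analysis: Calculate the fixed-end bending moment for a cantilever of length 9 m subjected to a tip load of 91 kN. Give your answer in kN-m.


For a cantilever with a point load at the free end:
M_max = P * L = 91 * 9 = 819 kN-m

819 kN-m


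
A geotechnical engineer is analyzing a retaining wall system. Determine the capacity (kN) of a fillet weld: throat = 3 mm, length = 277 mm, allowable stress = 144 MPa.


Strength = throat * length * allowable stress
= 3 * 277 * 144 N
= 119664 N
= 119.66 kN

119.66 kN


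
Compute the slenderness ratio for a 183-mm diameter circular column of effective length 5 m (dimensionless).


Radius of gyration r = d / 4 = 183 / 4 = 45.75 mm
L_eff = 5000.0 mm
Slenderness ratio = L / r = 5000.0 / 45.75 = 109.29 (dimensionless)

109.29 (dimensionless)


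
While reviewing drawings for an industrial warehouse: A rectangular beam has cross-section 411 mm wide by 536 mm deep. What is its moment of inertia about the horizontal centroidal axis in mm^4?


I = b * h^3 / 12
= 411 * 536^3 / 12
= 411 * 153990656 / 12
= 5274179968.0 mm^4

5274179968.0 mm^4


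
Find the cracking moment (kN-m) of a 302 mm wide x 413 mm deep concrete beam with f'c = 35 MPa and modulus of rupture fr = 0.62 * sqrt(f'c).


fr = 0.62 * sqrt(35) = 0.62 * 5.9161 = 3.668 MPa
I = 302 * 413^3 / 12 = 1772865757.83 mm^4
y_t = 206.5 mm
M_cr = fr * I / y_t = 3.668 * 1772865757.83 / 206.5 N-mm
= 31.4906 kN-m

31.4906 kN-m


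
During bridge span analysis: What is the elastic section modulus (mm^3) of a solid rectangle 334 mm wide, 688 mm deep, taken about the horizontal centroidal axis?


S = b * h^2 / 6
= 334 * 688^2 / 6
= 334 * 473344 / 6
= 26349482.67 mm^3

26349482.67 mm^3


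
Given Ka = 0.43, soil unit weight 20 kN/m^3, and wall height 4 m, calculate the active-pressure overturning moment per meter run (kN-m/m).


Pa = 0.5 * Ka * gamma * H^2
= 0.5 * 0.43 * 20 * 4^2
= 68.8 kN/m
Arm = H / 3 = 4 / 3 = 1.3333 m
Mo = Pa * arm = Pa * H / 3 = 68.8 * 4 / 3 = 91.7333 kN-m/m

91.7333 kN-m/m


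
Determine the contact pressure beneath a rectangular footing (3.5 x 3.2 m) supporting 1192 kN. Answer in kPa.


A = 3.5 * 3.2 = 11.2 m^2
q = P / A = 1192 / 11.2
= 106.4286 kPa

106.4286 kPa


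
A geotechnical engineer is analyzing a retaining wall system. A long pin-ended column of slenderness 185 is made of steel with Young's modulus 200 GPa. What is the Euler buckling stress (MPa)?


sigma_cr = pi^2 * E / lambda^2
= 9.8696 * 200000.0 / 185^2
= 9.8696 * 200000.0 / 34225
= 57.6748 MPa

57.6748 MPa


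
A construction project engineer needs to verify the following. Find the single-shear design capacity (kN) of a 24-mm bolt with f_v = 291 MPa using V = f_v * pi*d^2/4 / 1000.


A = pi * d^2 / 4 = pi * 24^2 / 4 = 452.3893 mm^2
V = f_v * A / 1000 = 291 * 452.3893 / 1000
= 131.6453 kN

131.6453 kN


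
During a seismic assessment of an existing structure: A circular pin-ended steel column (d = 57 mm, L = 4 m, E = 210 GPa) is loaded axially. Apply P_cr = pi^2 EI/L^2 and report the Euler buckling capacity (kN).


I = pi * d^4 / 64 = 518166.49 mm^4
L = 4000.0 mm
P_cr = pi^2 * E * I / L^2
= 9.8696 * 210000.0 * 518166.49 / 4000.0^2
= 67122.54 N = 67.1225 kN

67.1225 kN


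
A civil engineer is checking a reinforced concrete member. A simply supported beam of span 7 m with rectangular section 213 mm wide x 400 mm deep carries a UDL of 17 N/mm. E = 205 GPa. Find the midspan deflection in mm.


I = 213 * 400^3 / 12 = 1136000000.0 mm^4
L = 7000.0 mm, w = 17 N/mm, E = 205000.0 MPa
delta = 5 * w * L^4 / (384 * E * I)
= 5 * 17 * 7000.0^4 / (384 * 205000.0 * 1136000000.0)
= 2.2822 mm

2.2822 mm


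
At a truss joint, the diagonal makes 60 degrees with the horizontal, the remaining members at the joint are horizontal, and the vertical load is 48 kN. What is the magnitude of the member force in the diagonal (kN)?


At the joint, only the diagonal has a vertical component, so vertical equilibrium gives:
F * sin(60) = 48
F = 48 / sin(60)
= 48 / 0.866025
= 55.43 kN

55.43 kN


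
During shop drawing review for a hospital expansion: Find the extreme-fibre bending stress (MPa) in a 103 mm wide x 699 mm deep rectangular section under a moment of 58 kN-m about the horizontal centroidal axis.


I = b * h^3 / 12 = 103 * 699^3 / 12 = 2931483849.75 mm^4
y = h / 2 = 699 / 2 = 349.5 mm
M = 58 kN-m = 58000000.0 N-mm
sigma = M * y / I = 58000000.0 * 349.5 / 2931483849.75
= 6.91 MPa

6.91 MPa


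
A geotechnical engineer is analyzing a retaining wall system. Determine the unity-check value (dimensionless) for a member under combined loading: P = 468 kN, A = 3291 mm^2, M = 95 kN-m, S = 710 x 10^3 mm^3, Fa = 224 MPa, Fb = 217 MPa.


f_a = P / A = 468000.0 / 3291 = 142.206 MPa
f_b = M / S = 95000000.0 / 710000.0 = 133.8028 MPa
Ratio = f_a / Fa + f_b / Fb
= 142.206 / 224 + 133.8028 / 217
= 1.2515 (dimensionless)

1.2515 (dimensionless)


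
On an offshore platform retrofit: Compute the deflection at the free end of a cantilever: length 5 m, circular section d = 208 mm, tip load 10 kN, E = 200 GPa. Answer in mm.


I = pi * d^4 / 64 = pi * 208^4 / 64 = 91880476.45 mm^4
L = 5000.0 mm, P = 10000.0 N, E = 200000.0 MPa
delta = P * L^3 / (3 * E * I)
= 10000.0 * 5000.0^3 / (3 * 200000.0 * 91880476.45)
= 22.6744 mm

22.6744 mm


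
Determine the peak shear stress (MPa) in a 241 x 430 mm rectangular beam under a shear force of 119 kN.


A = b * h = 241 * 430 = 103630 mm^2
V = 119 kN = 119000.0 N
tau_max = 1.5 * V / A = 1.5 * 119000.0 / 103630
= 1.7225 MPa

1.7225 MPa


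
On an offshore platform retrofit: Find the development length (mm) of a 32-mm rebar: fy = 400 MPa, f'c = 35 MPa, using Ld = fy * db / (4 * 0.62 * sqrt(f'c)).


Ld = (fy * db) / (4 * 0.62 * sqrt(f'c))
= (400 * 32) / (4 * 0.62 * sqrt(35))
= 12800 / 14.6719
= 872.42 mm

872.42 mm


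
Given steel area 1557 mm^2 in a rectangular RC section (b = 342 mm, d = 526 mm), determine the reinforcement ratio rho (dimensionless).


rho = As / (b * d)
= 1557 / (342 * 526)
= 1557 / 179892
= 0.008655 (dimensionless)

0.008655 (dimensionless)


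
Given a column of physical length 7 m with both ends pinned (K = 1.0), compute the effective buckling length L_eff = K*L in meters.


L_eff = K * L
= 1.0 * 7
= 7.0 m

7.0 m


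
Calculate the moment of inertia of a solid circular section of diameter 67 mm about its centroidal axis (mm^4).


r = d / 2 = 67 / 2 = 33.5 mm
I = pi * r^4 / 4 = pi * 33.5^4 / 4
= 989165.84 mm^4

989165.84 mm^4


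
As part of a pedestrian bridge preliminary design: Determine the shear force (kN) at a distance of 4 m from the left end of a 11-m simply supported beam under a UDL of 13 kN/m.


R_A = w * L / 2 = 13 * 11 / 2 = 71.5 kN
V(x) = R_A - w * x = 71.5 - 13 * 4
= 19.5 kN

19.5 kN


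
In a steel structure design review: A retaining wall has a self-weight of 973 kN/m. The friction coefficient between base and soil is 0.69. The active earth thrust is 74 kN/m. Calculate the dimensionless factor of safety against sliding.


Resisting force = mu * W = 0.69 * 973 = 671.37 kN/m
FOS = Resisting / Driving = 671.37 / 74
= 9.0726 (dimensionless)

9.0726 (dimensionless)


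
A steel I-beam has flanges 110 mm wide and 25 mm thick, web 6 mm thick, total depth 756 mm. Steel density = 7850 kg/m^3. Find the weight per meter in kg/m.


A_flanges = 2 * 110 * 25 = 5500 mm^2
A_web = (756 - 2 * 25) * 6 = 4236 mm^2
A_total = 5500 + 4236 = 9736 mm^2 = 0.009736 m^2
Weight = rho * A = 7850 * 0.009736 = 76.4276 kg/m

76.4276 kg/m


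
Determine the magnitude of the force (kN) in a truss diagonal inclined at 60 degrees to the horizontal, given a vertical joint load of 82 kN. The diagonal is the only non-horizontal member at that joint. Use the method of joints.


At the joint, only the diagonal has a vertical component, so vertical equilibrium gives:
F * sin(60) = 82
F = 82 / sin(60)
= 82 / 0.866025
= 94.69 kN

94.69 kN


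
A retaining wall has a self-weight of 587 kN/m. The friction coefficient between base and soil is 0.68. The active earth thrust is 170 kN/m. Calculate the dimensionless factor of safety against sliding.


Resisting force = mu * W = 0.68 * 587 = 399.16 kN/m
FOS = Resisting / Driving = 399.16 / 170
= 2.348 (dimensionless)

2.348 (dimensionless)


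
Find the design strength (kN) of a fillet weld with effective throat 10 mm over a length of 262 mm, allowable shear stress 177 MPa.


Strength = throat * length * allowable stress
= 10 * 262 * 177 N
= 463740 N
= 463.74 kN

463.74 kN


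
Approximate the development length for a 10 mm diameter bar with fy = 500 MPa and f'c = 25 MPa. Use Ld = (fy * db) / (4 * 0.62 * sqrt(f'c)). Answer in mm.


Ld = (fy * db) / (4 * 0.62 * sqrt(f'c))
= (500 * 10) / (4 * 0.62 * sqrt(25))
= 5000 / 12.4
= 403.23 mm

403.23 mm


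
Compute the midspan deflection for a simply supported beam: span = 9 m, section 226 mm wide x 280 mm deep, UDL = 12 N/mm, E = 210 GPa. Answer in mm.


I = 226 * 280^3 / 12 = 413429333.33 mm^4
L = 9000.0 mm, w = 12 N/mm, E = 210000.0 MPa
delta = 5 * w * L^4 / (384 * E * I)
= 5 * 12 * 9000.0^4 / (384 * 210000.0 * 413429333.33)
= 11.8078 mm

11.8078 mm


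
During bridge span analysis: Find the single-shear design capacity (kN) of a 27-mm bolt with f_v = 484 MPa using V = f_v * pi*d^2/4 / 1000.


A = pi * d^2 / 4 = pi * 27^2 / 4 = 572.5553 mm^2
V = f_v * A / 1000 = 484 * 572.5553 / 1000
= 277.1167 kN

277.1167 kN


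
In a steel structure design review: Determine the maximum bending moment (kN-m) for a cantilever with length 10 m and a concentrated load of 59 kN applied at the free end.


For a cantilever with a point load at the free end:
M_max = P * L = 59 * 10 = 590 kN-m

590 kN-m


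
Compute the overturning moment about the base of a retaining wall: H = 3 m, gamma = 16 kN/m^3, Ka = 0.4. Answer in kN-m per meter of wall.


Pa = 0.5 * Ka * gamma * H^2
= 0.5 * 0.4 * 16 * 3^2
= 28.8 kN/m
Arm = H / 3 = 3 / 3 = 1.0 m
Mo = Pa * arm = Pa * H / 3 = 28.8 * 3 / 3 = 28.8 kN-m/m

28.8 kN-m/m


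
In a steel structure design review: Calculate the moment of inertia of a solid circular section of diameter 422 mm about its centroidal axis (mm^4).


r = d / 2 = 422 / 2 = 211.0 mm
I = pi * r^4 / 4 = pi * 211.0^4 / 4
= 1556752968.6 mm^4

1556752968.6 mm^4


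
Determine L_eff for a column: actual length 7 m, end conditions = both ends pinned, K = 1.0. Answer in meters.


L_eff = K * L
= 1.0 * 7
= 7.0 m

7.0 m


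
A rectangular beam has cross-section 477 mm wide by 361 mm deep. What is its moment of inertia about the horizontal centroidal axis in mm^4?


I = b * h^3 / 12
= 477 * 361^3 / 12
= 477 * 47045881 / 12
= 1870073769.75 mm^4

1870073769.75 mm^4


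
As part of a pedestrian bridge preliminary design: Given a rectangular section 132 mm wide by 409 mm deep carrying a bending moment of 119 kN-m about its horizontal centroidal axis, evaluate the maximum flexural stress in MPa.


I = b * h^3 / 12 = 132 * 409^3 / 12 = 752597219.0 mm^4
y = h / 2 = 409 / 2 = 204.5 mm
M = 119 kN-m = 119000000.0 N-mm
sigma = M * y / I = 119000000.0 * 204.5 / 752597219.0
= 32.34 MPa

32.34 MPa


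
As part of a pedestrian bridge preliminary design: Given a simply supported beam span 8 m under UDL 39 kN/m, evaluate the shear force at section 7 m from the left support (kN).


R_A = w * L / 2 = 39 * 8 / 2 = 156.0 kN
V(x) = R_A - w * x = 156.0 - 39 * 7
= -117.0 kN

-117.0 kN


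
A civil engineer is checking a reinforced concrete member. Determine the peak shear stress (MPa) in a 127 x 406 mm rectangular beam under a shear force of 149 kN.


A = b * h = 127 * 406 = 51562 mm^2
V = 149 kN = 149000.0 N
tau_max = 1.5 * V / A = 1.5 * 149000.0 / 51562
= 4.3346 MPa

4.3346 MPa


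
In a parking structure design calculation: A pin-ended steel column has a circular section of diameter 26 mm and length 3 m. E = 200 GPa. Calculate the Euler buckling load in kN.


I = pi * d^4 / 64 = 22431.76 mm^4
L = 3000.0 mm
P_cr = pi^2 * E * I / L^2
= 9.8696 * 200000.0 * 22431.76 / 3000.0^2
= 4919.83 N = 4.9198 kN

4.9198 kN


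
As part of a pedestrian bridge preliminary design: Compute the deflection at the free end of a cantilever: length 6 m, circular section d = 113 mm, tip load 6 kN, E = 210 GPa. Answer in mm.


I = pi * d^4 / 64 = pi * 113^4 / 64 = 8003568.62 mm^4
L = 6000.0 mm, P = 6000.0 N, E = 210000.0 MPa
delta = P * L^3 / (3 * E * I)
= 6000.0 * 6000.0^3 / (3 * 210000.0 * 8003568.62)
= 257.0282 mm

257.0282 mm


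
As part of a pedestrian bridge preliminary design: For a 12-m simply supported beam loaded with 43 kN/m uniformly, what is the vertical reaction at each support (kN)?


Total load = w * L = 43 * 12 = 516 kN
By symmetry, each reaction R = total / 2 = 516 / 2 = 258.0 kN

258.0 kN


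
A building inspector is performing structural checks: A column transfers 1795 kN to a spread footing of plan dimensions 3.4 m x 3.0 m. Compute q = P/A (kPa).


A = 3.4 * 3.0 = 10.2 m^2
q = P / A = 1795 / 10.2
= 175.9804 kPa

175.9804 kPa


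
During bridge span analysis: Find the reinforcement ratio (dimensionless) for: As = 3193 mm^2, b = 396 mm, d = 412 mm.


rho = As / (b * d)
= 3193 / (396 * 412)
= 3193 / 163152
= 0.019571 (dimensionless)

0.019571 (dimensionless)


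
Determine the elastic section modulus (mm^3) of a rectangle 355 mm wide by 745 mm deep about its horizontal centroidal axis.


S = b * h^2 / 6
= 355 * 745^2 / 6
= 355 * 555025 / 6
= 32838979.17 mm^3

32838979.17 mm^3


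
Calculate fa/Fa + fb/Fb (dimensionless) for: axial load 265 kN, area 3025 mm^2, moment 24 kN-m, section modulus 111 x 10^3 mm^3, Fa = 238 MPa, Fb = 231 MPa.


f_a = P / A = 265000.0 / 3025 = 87.6033 MPa
f_b = M / S = 24000000.0 / 111000.0 = 216.2162 MPa
Ratio = f_a / Fa + f_b / Fb
= 87.6033 / 238 + 216.2162 / 231
= 1.3041 (dimensionless)

1.3041 (dimensionless)


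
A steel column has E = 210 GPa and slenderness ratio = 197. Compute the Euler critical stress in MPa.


sigma_cr = pi^2 * E / lambda^2
= 9.8696 * 210000.0 / 197^2
= 9.8696 * 210000.0 / 38809
= 53.4056 MPa

53.4056 MPa


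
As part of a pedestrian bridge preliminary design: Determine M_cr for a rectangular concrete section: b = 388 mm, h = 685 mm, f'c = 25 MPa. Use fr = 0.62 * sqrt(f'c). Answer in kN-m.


fr = 0.62 * sqrt(25) = 0.62 * 5.0 = 3.1 MPa
I = 388 * 685^3 / 12 = 10392551708.33 mm^4
y_t = 342.5 mm
M_cr = fr * I / y_t = 3.1 * 10392551708.33 / 342.5 N-mm
= 94.064 kN-m

94.064 kN-m


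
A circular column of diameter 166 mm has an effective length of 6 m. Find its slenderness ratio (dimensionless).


Radius of gyration r = d / 4 = 166 / 4 = 41.5 mm
L_eff = 6000.0 mm
Slenderness ratio = L / r = 6000.0 / 41.5 = 144.58 (dimensionless)

144.58 (dimensionless)


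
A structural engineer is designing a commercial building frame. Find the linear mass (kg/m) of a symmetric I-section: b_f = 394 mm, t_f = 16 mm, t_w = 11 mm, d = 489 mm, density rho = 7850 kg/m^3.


A_flanges = 2 * 394 * 16 = 12608 mm^2
A_web = (489 - 2 * 16) * 11 = 5027 mm^2
A_total = 12608 + 5027 = 17635 mm^2 = 0.017635 m^2
Weight = rho * A = 7850 * 0.017635 = 138.4348 kg/m

138.4348 kg/m


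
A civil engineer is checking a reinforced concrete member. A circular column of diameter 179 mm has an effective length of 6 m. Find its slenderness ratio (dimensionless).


Radius of gyration r = d / 4 = 179 / 4 = 44.75 mm
L_eff = 6000.0 mm
Slenderness ratio = L / r = 6000.0 / 44.75 = 134.08 (dimensionless)

134.08 (dimensionless)


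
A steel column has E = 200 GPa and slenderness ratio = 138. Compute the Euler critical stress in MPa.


sigma_cr = pi^2 * E / lambda^2
= 9.8696 * 200000.0 / 138^2
= 9.8696 * 200000.0 / 19044
= 103.6505 MPa

103.6505 MPa


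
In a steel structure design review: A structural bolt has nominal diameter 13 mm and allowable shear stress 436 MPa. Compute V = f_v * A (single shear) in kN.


A = pi * d^2 / 4 = pi * 13^2 / 4 = 132.7323 mm^2
V = f_v * A / 1000 = 436 * 132.7323 / 1000
= 57.8713 kN

57.8713 kN


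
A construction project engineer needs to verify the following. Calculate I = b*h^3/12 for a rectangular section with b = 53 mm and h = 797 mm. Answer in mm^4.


I = b * h^3 / 12
= 53 * 797^3 / 12
= 53 * 506261573 / 12
= 2235988614.08 mm^4

2235988614.08 mm^4


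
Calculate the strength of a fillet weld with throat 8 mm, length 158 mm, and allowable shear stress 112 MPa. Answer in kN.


Strength = throat * length * allowable stress
= 8 * 158 * 112 N
= 141568 N
= 141.57 kN

141.57 kN


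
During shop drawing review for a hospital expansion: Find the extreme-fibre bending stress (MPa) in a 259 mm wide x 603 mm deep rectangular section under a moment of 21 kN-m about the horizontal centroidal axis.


I = b * h^3 / 12 = 259 * 603^3 / 12 = 4732280232.75 mm^4
y = h / 2 = 603 / 2 = 301.5 mm
M = 21 kN-m = 21000000.0 N-mm
sigma = M * y / I = 21000000.0 * 301.5 / 4732280232.75
= 1.34 MPa

1.34 MPa


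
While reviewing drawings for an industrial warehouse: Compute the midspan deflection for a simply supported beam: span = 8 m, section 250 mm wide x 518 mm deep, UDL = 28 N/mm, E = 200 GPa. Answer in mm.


I = 250 * 518^3 / 12 = 2895663166.67 mm^4
L = 8000.0 mm, w = 28 N/mm, E = 200000.0 MPa
delta = 5 * w * L^4 / (384 * E * I)
= 5 * 28 * 8000.0^4 / (384 * 200000.0 * 2895663166.67)
= 2.5786 mm

2.5786 mm


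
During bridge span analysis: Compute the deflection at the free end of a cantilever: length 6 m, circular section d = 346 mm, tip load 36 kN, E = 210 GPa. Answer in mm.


I = pi * d^4 / 64 = pi * 346^4 / 64 = 703516510.07 mm^4
L = 6000.0 mm, P = 36000.0 N, E = 210000.0 MPa
delta = P * L^3 / (3 * E * I)
= 36000.0 * 6000.0^3 / (3 * 210000.0 * 703516510.07)
= 17.5445 mm

17.5445 mm


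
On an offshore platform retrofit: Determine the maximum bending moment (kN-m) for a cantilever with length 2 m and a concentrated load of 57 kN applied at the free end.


For a cantilever with a point load at the free end:
M_max = P * L = 57 * 2 = 114 kN-m

114 kN-m


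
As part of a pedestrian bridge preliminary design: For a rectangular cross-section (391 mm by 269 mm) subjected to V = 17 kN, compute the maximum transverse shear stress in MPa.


A = b * h = 391 * 269 = 105179 mm^2
V = 17 kN = 17000.0 N
tau_max = 1.5 * V / A = 1.5 * 17000.0 / 105179
= 0.2424 MPa

0.2424 MPa


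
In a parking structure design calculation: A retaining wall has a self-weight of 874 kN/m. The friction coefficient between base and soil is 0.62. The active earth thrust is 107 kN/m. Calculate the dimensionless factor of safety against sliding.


Resisting force = mu * W = 0.62 * 874 = 541.88 kN/m
FOS = Resisting / Driving = 541.88 / 107
= 5.0643 (dimensionless)

5.0643 (dimensionless)


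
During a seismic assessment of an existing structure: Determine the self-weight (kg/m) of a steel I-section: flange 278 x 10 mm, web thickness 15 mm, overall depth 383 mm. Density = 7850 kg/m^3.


A_flanges = 2 * 278 * 10 = 5560 mm^2
A_web = (383 - 2 * 10) * 15 = 5445 mm^2
A_total = 5560 + 5445 = 11005 mm^2 = 0.011005 m^2
Weight = rho * A = 7850 * 0.011005 = 86.3893 kg/m

86.3893 kg/m


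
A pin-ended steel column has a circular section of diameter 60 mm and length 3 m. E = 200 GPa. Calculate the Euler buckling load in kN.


I = pi * d^4 / 64 = 636172.51 mm^4
L = 3000.0 mm
P_cr = pi^2 * E * I / L^2
= 9.8696 * 200000.0 * 636172.51 / 3000.0^2
= 139528.25 N = 139.5282 kN

139.5282 kN


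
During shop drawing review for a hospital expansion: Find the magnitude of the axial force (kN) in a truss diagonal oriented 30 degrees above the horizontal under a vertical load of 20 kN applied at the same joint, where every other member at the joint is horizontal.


At the joint, only the diagonal has a vertical component, so vertical equilibrium gives:
F * sin(30) = 20
F = 20 / sin(30)
= 20 / 0.5
= 40.0 kN

40.0 kN


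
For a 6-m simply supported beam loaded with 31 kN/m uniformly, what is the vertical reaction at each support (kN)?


Total load = w * L = 31 * 6 = 186 kN
By symmetry, each reaction R = total / 2 = 186 / 2 = 93.0 kN

93.0 kN


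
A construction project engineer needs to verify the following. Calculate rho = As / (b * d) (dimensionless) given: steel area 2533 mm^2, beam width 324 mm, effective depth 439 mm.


rho = As / (b * d)
= 2533 / (324 * 439)
= 2533 / 142236
= 0.017808 (dimensionless)

0.017808 (dimensionless)


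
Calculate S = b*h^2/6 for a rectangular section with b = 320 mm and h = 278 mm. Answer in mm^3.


S = b * h^2 / 6
= 320 * 278^2 / 6
= 320 * 77284 / 6
= 4121813.33 mm^3

4121813.33 mm^3


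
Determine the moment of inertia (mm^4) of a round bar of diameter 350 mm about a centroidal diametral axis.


r = d / 2 = 350 / 2 = 175.0 mm
I = pi * r^4 / 4 = pi * 175.0^4 / 4
= 736617574.34 mm^4

736617574.34 mm^4


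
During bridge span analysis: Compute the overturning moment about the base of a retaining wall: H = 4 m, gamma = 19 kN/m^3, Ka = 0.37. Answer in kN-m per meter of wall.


Pa = 0.5 * Ka * gamma * H^2
= 0.5 * 0.37 * 19 * 4^2
= 56.24 kN/m
Arm = H / 3 = 4 / 3 = 1.3333 m
Mo = Pa * arm = Pa * H / 3 = 56.24 * 4 / 3 = 74.9867 kN-m/m

74.9867 kN-m/m


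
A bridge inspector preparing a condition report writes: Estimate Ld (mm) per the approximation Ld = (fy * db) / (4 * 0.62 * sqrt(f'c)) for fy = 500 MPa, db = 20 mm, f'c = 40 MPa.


Ld = (fy * db) / (4 * 0.62 * sqrt(f'c))
= (500 * 20) / (4 * 0.62 * sqrt(40))
= 10000 / 15.6849
= 637.56 mm

637.56 mm


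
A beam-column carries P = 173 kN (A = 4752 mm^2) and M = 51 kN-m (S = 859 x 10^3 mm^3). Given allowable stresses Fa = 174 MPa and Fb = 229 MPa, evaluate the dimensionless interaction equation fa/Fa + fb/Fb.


f_a = P / A = 173000.0 / 4752 = 36.4057 MPa
f_b = M / S = 51000000.0 / 859000.0 = 59.3714 MPa
Ratio = f_a / Fa + f_b / Fb
= 36.4057 / 174 + 59.3714 / 229
= 0.4685 (dimensionless)

0.4685 (dimensionless)


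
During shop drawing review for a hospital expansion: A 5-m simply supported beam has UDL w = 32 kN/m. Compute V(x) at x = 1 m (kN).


R_A = w * L / 2 = 32 * 5 / 2 = 80.0 kN
V(x) = R_A - w * x = 80.0 - 32 * 1
= 48.0 kN

48.0 kN


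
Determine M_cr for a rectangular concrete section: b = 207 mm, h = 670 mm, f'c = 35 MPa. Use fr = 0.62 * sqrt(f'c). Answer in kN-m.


fr = 0.62 * sqrt(35) = 0.62 * 5.9161 = 3.668 MPa
I = 207 * 670^3 / 12 = 5188161750.0 mm^4
y_t = 335.0 mm
M_cr = fr * I / y_t = 3.668 * 5188161750.0 / 335.0 N-mm
= 56.806 kN-m

56.806 kN-m
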